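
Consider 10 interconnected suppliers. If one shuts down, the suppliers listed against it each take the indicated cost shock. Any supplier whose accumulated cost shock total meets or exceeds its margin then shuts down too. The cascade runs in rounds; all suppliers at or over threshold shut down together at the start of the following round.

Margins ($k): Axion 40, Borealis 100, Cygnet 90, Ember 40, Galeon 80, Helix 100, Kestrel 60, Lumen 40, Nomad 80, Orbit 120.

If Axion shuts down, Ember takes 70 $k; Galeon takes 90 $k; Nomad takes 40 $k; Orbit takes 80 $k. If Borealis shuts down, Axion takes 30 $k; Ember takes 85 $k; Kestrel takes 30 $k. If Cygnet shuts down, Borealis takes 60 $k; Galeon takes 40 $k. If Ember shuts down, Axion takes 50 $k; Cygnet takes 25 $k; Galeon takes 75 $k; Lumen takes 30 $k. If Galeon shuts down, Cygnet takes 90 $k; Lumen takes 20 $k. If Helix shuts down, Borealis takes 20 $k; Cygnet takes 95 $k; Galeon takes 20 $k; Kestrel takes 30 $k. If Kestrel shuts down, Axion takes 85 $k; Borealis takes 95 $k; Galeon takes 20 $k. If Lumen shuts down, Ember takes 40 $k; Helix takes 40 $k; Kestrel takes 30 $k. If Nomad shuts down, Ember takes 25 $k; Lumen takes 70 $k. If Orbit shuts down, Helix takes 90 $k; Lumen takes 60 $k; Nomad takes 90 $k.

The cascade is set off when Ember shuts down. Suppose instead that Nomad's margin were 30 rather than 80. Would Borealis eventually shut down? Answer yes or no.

With Nomad's margin at 30:
Round 1 — Ember shuts down (initial).
  Axion: +50 → 50 ≥ 40
  Cygnet: +25 → 25 < 90
  Galeon: +75 → 75 < 80
  Lumen: +30 → 30 < 40
Round 2 — Axion shuts down.
  Galeon: +90 → 165 ≥ 80
  Nomad: +40 → 40 ≥ 30
  Orbit: +80 → 80 < 120
Round 3 — Galeon, Nomad shut down.
  Cygnet: +90 → 115 ≥ 90
  Lumen: +20+70 → 120 ≥ 40
Round 4 — Cygnet, Lumen shut down.
  Borealis: +60 → 60 < 100
  Helix: +40 → 40 < 100
  Kestrel: +30 → 30 < 60
No further shutdowns.

no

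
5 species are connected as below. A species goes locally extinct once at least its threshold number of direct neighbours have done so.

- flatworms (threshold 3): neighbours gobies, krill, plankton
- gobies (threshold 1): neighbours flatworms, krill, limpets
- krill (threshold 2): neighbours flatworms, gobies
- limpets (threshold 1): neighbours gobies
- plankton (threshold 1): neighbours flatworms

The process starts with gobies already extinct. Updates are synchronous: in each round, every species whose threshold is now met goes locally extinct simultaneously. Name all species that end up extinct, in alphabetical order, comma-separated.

gobies, limpets

Round 1 — gobies goes locally extinct (initial).
Round 2 — checking thresholds:
  flatworms: 1 of 3 neighbours < 3, below threshold.
  krill: 1 of 2 neighbours < 2, below threshold.
  limpets: 1 of 1 neighbours ≥ 1, goes locally extinct.
Round 3 — no new extinctions; cascade stops.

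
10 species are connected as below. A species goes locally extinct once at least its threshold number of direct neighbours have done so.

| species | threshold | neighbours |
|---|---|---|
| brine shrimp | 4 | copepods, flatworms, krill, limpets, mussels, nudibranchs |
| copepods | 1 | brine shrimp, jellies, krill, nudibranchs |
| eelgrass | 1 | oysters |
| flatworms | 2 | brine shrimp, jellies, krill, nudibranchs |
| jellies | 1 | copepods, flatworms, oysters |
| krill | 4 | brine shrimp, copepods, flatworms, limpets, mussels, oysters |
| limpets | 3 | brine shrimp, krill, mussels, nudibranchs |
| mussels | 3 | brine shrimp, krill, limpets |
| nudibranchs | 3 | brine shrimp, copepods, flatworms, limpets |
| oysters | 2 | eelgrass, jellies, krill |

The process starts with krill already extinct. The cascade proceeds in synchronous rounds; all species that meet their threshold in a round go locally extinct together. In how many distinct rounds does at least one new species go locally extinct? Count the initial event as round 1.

Round 1 — krill goes locally extinct (initial).
Round 2 — checking thresholds:
  brine shrimp: 1 of 6 neighbours < 4, below threshold.
  copepods: 1 of 4 neighbours ≥ 1, goes locally extinct.
  flatworms: 1 of 4 neighbours < 2, below threshold.
  limpets: 1 of 4 neighbours < 3, below threshold.
  mussels: 1 of 3 neighbours < 3, below threshold.
  oysters: 1 of 3 neighbours < 2, below threshold.
Round 3 — checking thresholds:
  brine shrimp: 2 of 6 neighbours < 4, below threshold.
  flatworms: 1 of 4 neighbours < 2, below threshold.
  jellies: 1 of 3 neighbours ≥ 1, goes locally extinct.
  limpets: 1 of 4 neighbours < 3, below threshold.
  mussels: 1 of 3 neighbours < 3, below threshold.
  nudibranchs: 1 of 4 neighbours < 3, below threshold.
  oysters: 1 of 3 neighbours < 2, below threshold.
Round 4 — checking thresholds:
  brine shrimp: 2 of 6 neighbours < 4, below threshold.
  flatworms: 2 of 4 neighbours ≥ 2, goes locally extinct.
  limpets: 1 of 4 neighbours < 3, below threshold.
  mussels: 1 of 3 neighbours < 3, below threshold.
  nudibranchs: 1 of 4 neighbours < 3, below threshold.
  oysters: 2 of 3 neighbours ≥ 2, goes locally extinct.
Round 5 — checking thresholds:
  brine shrimp: 3 of 6 neighbours < 4, below threshold.
  eelgrass: 1 of 1 neighbours ≥ 1, goes locally extinct.
  limpets: 1 of 4 neighbours < 3, below threshold.
  mussels: 1 of 3 neighbours < 3, below threshold.
  nudibranchs: 2 of 4 neighbours < 3, below threshold.
Round 6 — no new extinctions; cascade stops.

5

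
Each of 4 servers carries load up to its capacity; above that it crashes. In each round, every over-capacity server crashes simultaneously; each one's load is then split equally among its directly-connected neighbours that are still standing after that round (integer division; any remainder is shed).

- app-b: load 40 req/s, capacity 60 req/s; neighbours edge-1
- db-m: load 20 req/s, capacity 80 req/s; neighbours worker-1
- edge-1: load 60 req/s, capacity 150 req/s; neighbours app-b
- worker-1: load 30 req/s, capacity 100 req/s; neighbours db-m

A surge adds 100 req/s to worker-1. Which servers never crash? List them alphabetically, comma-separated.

app-b, edge-1

Round 1 — worker-1 at 130 > 100. worker-1 crashes.
  worker-1 sheds 130 req/s to db-m: 130 each.
    db-m: 20+130 = 150 > 80
Round 2 — db-m crashes.
  db-m sheds 150 req/s: no online neighbours, lost.
No further crashes.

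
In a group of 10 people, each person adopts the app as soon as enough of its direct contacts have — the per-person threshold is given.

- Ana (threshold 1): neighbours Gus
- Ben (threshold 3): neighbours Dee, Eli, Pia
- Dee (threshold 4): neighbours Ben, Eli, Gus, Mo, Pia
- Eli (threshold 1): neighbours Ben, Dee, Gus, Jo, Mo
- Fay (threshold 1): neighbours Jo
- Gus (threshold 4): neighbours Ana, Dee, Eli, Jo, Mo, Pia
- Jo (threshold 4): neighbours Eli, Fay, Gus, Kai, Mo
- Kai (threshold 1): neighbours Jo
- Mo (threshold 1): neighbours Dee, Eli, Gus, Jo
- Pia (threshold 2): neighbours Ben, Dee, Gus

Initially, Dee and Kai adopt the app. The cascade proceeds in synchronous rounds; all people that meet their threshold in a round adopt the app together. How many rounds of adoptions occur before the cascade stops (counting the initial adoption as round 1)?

2

Round 1 — Dee, Kai adopt the app (initial).
Round 2 — checking thresholds:
  Ben: 1 of 3 neighbours < 3, below threshold.
  Eli: 1 of 5 neighbours ≥ 1, adopts the app.
  Gus: 1 of 6 neighbours < 4, below threshold.
  Jo: 1 of 5 neighbours < 4, below threshold.
  Mo: 1 of 4 neighbours ≥ 1, adopts the app.
  Pia: 1 of 3 neighbours < 2, below threshold.
Round 3 — no new adoptions; cascade stops.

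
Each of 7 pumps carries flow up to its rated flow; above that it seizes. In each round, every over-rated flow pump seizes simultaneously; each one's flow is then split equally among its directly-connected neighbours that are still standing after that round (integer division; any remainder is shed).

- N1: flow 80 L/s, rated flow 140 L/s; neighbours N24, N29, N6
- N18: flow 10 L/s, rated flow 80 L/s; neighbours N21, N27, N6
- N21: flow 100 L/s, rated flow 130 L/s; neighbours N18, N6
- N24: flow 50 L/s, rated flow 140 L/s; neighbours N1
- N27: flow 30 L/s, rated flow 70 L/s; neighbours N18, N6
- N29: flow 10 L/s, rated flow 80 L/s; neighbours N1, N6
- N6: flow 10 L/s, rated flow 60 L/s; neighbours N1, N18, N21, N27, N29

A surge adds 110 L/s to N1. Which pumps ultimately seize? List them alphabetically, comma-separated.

Round 1 — N1 at 190 > 140. N1 seizes.
  N1 sheds 190 L/s to N24, N29, N6: 63 each (1 lost).
    N24: 50+63 = 113 ≤ 140
    N29: 10+63 = 73 ≤ 80
    N6: 10+63 = 73 > 60
Round 2 — N6 seizes.
  N6 sheds 73 L/s to N18, N21, N27, N29: 18 each (1 lost).
    N18: 10+18 = 28 ≤ 80
    N21: 100+18 = 118 ≤ 130
    N27: 30+18 = 48 ≤ 70
    N29: 73+18 = 91 > 80
Round 3 — N29 seizes.
  N29 sheds 91 L/s: no online neighbours, lost.
No further seizures.

N1, N29, N6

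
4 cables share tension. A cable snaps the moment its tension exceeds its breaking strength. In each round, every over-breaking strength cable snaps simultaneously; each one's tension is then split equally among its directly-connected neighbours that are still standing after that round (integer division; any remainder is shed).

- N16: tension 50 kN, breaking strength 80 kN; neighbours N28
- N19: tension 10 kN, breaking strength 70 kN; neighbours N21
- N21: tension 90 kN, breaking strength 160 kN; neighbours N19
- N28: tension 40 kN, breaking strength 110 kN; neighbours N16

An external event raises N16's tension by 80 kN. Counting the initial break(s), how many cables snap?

2

Round 1 — N16 at 130 > 80. N16 snaps.
  N16 sheds 130 kN to N28: 130 each.
    N28: 40+130 = 170 > 110
Round 2 — N28 snaps.
  N28 sheds 170 kN: no online neighbours, lost.
No further breaks.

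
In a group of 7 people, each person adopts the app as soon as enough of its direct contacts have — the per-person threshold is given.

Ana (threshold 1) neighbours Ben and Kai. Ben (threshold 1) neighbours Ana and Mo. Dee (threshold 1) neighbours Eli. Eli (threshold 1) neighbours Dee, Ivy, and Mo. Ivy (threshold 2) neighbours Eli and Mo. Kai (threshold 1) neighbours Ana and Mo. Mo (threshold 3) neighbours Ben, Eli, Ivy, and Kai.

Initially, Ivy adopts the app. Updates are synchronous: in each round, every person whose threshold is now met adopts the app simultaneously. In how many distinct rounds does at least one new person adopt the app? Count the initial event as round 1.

Round 1 — Ivy adopts the app (initial).
Round 2 — checking thresholds:
  Eli: 1 of 3 neighbours ≥ 1, adopts the app.
  Mo: 1 of 4 neighbours < 3, below threshold.
Round 3 — checking thresholds:
  Dee: 1 of 1 neighbours ≥ 1, adopts the app.
  Mo: 2 of 4 neighbours < 3, below threshold.
Round 4 — no new adoptions; cascade stops.

3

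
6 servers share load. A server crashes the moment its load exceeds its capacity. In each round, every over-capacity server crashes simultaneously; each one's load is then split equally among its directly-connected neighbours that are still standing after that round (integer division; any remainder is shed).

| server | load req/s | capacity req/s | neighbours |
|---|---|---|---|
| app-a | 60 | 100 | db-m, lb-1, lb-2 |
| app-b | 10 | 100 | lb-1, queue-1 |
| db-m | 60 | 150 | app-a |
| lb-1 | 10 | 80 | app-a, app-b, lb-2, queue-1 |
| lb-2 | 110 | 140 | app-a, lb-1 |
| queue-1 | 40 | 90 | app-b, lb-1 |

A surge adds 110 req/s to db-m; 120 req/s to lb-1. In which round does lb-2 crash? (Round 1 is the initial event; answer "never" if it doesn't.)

Round 1 — db-m at 170 > 150; lb-1 at 130 > 80. db-m, lb-1 crash.
  db-m sheds 170 req/s to app-a: 170 each.
    app-a: 60+170 = 230 > 100
  lb-1 sheds 130 req/s to app-a, app-b, lb-2, queue-1: 32 each (2 lost).
    app-a: 230+32 = 262 > 100
    app-b: 10+32 = 42 ≤ 100
    lb-2: 110+32 = 142 > 140
    queue-1: 40+32 = 72 ≤ 90
Round 2 — app-a, lb-2 crash.
  app-a sheds 262 req/s: no online neighbours, lost.
  lb-2 sheds 142 req/s: no online neighbours, lost.
No further crashes.

2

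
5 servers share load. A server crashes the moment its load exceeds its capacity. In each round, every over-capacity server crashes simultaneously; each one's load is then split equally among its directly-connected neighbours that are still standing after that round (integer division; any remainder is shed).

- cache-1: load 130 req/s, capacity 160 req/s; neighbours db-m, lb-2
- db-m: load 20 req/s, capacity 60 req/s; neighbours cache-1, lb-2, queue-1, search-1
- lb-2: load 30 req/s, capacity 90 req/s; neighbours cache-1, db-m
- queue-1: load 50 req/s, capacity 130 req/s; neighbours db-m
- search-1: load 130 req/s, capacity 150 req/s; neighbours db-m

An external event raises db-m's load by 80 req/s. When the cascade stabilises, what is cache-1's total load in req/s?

Round 1 — db-m at 100 > 60. db-m crashes.
  db-m sheds 100 req/s to cache-1, lb-2, queue-1, search-1: 25 each.
    cache-1: 130+25 = 155 ≤ 160
    lb-2: 30+25 = 55 ≤ 90
    queue-1: 50+25 = 75 ≤ 130
    search-1: 130+25 = 155 > 150
Round 2 — search-1 crashes.
  search-1 sheds 155 req/s: no online neighbours, lost.
No further crashes.

155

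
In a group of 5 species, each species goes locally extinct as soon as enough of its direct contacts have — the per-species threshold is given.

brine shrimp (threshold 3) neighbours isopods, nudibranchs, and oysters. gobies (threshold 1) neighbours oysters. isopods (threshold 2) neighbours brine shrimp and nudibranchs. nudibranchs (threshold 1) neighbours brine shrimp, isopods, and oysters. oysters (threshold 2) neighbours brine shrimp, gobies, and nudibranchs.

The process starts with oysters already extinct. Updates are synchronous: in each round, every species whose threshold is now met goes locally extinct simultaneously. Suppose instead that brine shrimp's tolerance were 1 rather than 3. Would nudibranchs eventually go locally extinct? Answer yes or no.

With brine shrimp's tolerance at 1:
Round 1 — oysters goes locally extinct (initial).
Round 2 — checking thresholds:
  brine shrimp: 1 of 3 neighbours ≥ 1, goes locally extinct.
  gobies: 1 of 1 neighbours ≥ 1, goes locally extinct.
  nudibranchs: 1 of 3 neighbours ≥ 1, goes locally extinct.
Round 3 — checking thresholds:
  isopods: 2 of 2 neighbours ≥ 2, goes locally extinct.
Round 4 — no new extinctions; cascade stops.

yes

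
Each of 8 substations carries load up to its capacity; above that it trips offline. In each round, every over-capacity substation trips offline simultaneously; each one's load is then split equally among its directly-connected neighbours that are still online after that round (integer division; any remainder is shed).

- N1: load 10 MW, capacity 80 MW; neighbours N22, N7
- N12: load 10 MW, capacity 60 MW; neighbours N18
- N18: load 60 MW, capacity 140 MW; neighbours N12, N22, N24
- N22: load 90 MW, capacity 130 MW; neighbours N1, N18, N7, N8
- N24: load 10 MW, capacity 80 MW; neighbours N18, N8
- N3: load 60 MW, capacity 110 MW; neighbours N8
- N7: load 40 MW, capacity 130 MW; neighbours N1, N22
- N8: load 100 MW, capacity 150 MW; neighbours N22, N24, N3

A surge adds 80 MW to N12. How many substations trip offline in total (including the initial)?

6

Round 1 — N12 at 90 > 60. N12 trips offline.
  N12 sheds 90 MW to N18: 90 each.
    N18: 60+90 = 150 > 140
Round 2 — N18 trips offline.
  N18 sheds 150 MW to N22, N24: 75 each.
    N22: 90+75 = 165 > 130
    N24: 10+75 = 85 > 80
Round 3 — N22, N24 trip offline.
  N22 sheds 165 MW to N1, N7, N8: 55 each.
    N1: 10+55 = 65 ≤ 80
    N7: 40+55 = 95 ≤ 130
    N8: 100+55 = 155 > 150
  N24 sheds 85 MW to N8: 85 each.
    N8: 155+85 = 240 > 150
Round 4 — N8 trips offline.
  N8 sheds 240 MW to N3: 240 each.
    N3: 60+240 = 300 > 110
Round 5 — N3 trips offline.
  N3 sheds 300 MW: no online neighbours, lost.
No further trips.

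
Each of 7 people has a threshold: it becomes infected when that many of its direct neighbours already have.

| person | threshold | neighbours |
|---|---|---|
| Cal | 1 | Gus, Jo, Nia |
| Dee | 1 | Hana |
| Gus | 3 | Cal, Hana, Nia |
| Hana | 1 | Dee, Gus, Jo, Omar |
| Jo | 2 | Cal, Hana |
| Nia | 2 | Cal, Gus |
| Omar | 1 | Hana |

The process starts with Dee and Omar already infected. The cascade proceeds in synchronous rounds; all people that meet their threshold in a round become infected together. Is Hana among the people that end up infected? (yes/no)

yes

Round 1 — Dee, Omar become infected (initial).
Round 2 — checking thresholds:
  Hana: 2 of 4 neighbours ≥ 1, becomes infected.
Round 3 — no new infections; cascade stops.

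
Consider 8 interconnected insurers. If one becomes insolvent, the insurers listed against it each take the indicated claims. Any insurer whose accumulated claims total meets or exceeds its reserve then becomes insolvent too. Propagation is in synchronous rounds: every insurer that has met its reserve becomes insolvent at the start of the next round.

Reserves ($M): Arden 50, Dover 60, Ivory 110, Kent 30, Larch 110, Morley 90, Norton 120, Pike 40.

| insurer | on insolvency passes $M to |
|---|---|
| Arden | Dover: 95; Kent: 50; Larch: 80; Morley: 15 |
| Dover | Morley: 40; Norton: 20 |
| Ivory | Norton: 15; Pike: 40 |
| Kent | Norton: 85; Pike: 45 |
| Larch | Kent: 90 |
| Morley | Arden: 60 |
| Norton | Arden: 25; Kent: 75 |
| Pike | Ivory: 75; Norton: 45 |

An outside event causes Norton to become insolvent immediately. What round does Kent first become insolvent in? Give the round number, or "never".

2

Round 1 — Norton becomes insolvent (initial).
  Arden: +25 → 25 < 50
  Kent: +75 → 75 ≥ 30
Round 2 — Kent becomes insolvent.
  Pike: +45 → 45 ≥ 40
Round 3 — Pike becomes insolvent.
  Ivory: +75 → 75 < 110
No further insolvencies.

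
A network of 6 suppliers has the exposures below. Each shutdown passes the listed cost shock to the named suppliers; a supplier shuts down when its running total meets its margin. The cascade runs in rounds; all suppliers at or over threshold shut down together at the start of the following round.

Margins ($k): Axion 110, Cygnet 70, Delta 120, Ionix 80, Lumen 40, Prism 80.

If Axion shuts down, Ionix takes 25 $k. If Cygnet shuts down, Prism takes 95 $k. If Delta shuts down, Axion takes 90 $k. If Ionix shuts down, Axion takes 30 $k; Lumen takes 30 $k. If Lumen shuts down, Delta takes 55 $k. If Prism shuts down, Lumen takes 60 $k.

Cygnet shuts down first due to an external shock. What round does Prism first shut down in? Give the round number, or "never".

Round 1 — Cygnet shuts down (initial).
  Prism: +95 → 95 ≥ 80
Round 2 — Prism shuts down.
  Lumen: +60 → 60 ≥ 40
Round 3 — Lumen shuts down.
  Delta: +55 → 55 < 120
No further shutdowns.

2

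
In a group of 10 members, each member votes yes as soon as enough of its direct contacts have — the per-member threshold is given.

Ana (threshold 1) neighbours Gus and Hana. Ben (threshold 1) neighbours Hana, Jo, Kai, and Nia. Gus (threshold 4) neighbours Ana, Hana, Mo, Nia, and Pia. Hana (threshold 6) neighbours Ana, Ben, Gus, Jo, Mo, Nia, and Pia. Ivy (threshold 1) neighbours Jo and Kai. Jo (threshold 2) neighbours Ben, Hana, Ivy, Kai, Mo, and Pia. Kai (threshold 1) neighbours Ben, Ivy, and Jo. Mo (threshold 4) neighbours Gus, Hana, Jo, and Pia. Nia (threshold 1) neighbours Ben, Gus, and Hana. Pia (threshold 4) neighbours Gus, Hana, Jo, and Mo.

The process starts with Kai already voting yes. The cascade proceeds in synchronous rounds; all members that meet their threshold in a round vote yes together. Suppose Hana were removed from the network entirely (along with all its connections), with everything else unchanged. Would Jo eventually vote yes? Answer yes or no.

With Hana removed:
Round 1 — Kai votes yes (initial).
Round 2 — checking thresholds:
  Ben: 1 of 3 neighbours ≥ 1, votes yes.
  Ivy: 1 of 2 neighbours ≥ 1, votes yes.
  Jo: 1 of 5 neighbours < 2, holds.
Round 3 — checking thresholds:
  Jo: 3 of 5 neighbours ≥ 2, votes yes.
  Nia: 1 of 2 neighbours ≥ 1, votes yes.
Round 4 — no new yes votes; cascade stops.

yes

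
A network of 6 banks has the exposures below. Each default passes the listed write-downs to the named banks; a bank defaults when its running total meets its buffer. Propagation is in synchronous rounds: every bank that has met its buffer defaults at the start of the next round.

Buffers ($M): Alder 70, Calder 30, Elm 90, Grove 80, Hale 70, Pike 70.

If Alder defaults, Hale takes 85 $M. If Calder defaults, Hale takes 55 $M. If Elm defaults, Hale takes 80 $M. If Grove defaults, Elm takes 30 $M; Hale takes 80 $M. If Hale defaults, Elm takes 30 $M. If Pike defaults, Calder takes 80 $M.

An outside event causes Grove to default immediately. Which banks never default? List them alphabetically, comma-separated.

Alder, Calder, Elm, Pike

Round 1 — Grove defaults (initial).
  Elm: +30 → 30 < 90
  Hale: +80 → 80 ≥ 70
Round 2 — Hale defaults.
  Elm: +30 → 60 < 90
No further defaults.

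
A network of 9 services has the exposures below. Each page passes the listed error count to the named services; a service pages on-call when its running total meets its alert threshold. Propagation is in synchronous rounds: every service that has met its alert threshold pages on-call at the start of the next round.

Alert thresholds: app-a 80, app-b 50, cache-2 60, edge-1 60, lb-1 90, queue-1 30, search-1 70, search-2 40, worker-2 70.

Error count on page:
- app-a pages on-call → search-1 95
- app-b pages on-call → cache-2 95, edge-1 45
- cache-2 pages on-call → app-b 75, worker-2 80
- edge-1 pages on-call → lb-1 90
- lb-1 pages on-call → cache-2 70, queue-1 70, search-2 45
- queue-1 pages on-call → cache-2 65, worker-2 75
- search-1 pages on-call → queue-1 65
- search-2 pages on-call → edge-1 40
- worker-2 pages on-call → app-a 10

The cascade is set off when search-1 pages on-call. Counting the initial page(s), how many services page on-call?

Round 1 — search-1 pages on-call (initial).
  queue-1: +65 → 65 ≥ 30
Round 2 — queue-1 pages on-call.
  cache-2: +65 → 65 ≥ 60
  worker-2: +75 → 75 ≥ 70
Round 3 — cache-2, worker-2 page on-call.
  app-a: +10 → 10 < 80
  app-b: +75 → 75 ≥ 50
Round 4 — app-b pages on-call.
  edge-1: +45 → 45 < 60
No further pages.

5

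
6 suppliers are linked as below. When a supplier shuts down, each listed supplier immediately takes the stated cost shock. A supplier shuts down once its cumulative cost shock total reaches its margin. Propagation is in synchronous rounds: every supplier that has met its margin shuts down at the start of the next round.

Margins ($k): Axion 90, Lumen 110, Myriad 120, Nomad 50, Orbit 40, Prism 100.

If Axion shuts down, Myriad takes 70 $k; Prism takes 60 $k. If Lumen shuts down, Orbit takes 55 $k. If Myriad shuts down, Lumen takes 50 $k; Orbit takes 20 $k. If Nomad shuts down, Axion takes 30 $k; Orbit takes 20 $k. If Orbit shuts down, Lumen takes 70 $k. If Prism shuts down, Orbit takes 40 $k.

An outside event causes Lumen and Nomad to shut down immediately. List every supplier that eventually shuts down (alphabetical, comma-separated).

Lumen, Nomad, Orbit

Round 1 — Lumen, Nomad shut down (initial).
  Axion: +30 → 30 < 90
  Orbit: +55+20 → 75 ≥ 40
Round 2 — Orbit shuts down.
No further shutdowns.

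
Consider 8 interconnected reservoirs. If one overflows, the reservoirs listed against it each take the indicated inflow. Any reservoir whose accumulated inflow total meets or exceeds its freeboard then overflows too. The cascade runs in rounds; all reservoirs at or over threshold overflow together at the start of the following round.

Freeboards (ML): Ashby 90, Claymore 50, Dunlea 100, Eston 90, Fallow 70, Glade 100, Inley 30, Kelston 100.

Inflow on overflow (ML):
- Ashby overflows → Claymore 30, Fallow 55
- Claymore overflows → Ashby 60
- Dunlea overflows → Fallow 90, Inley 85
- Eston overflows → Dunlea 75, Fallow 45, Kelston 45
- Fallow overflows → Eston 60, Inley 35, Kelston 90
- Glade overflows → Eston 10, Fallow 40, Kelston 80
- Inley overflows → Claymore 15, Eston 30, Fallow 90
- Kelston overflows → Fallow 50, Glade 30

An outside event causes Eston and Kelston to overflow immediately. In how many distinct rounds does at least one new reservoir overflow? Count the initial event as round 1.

Round 1 — Eston, Kelston overflow (initial).
  Dunlea: +75 → 75 < 100
  Fallow: +45+50 → 95 ≥ 70
  Glade: +30 → 30 < 100
Round 2 — Fallow overflows.
  Inley: +35 → 35 ≥ 30
Round 3 — Inley overflows.
  Claymore: +15 → 15 < 50
No further overflows.

3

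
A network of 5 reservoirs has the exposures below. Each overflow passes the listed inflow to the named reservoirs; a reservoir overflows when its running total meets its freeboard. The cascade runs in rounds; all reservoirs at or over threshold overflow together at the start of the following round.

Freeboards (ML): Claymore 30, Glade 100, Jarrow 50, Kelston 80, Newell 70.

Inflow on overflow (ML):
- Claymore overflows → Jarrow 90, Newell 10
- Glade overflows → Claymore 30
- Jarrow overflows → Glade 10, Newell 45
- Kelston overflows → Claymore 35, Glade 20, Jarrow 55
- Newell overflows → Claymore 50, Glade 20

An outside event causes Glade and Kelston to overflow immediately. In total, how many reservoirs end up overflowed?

4

Round 1 — Glade, Kelston overflow (initial).
  Claymore: +30+35 → 65 ≥ 30
  Jarrow: +55 → 55 ≥ 50
Round 2 — Claymore, Jarrow overflow.
  Newell: +10+45 → 55 < 70
No further overflows.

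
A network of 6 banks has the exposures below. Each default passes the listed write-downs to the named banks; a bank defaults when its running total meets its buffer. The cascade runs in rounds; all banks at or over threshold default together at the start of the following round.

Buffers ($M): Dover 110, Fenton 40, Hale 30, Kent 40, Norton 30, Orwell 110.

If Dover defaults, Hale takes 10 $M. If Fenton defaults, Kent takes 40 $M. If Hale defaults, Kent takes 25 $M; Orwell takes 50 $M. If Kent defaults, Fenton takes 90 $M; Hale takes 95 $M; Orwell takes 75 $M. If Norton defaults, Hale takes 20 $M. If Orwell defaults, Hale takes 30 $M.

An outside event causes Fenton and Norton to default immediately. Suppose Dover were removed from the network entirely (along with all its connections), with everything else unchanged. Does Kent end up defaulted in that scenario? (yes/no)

yes

With Dover removed:
Round 1 — Fenton, Norton default (initial).
  Hale: +20 → 20 < 30
  Kent: +40 → 40 ≥ 40
Round 2 — Kent defaults.
  Hale: +95 → 115 ≥ 30
  Orwell: +75 → 75 < 110
Round 3 — Hale defaults.
  Orwell: +50 → 125 ≥ 110
Round 4 — Orwell defaults.
No further defaults.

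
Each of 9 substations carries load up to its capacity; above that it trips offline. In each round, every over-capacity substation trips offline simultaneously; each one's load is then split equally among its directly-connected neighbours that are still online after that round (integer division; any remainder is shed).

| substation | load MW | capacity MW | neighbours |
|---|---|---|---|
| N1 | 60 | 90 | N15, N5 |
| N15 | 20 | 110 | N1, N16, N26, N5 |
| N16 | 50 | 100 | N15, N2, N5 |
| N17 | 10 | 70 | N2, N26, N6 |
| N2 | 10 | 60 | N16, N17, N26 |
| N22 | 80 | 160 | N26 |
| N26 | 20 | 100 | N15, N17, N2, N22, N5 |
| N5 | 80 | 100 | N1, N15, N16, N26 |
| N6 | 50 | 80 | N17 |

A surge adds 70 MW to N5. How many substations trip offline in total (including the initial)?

8

Round 1 — N5 at 150 > 100. N5 trips offline.
  N5 sheds 150 MW to N1, N15, N16, N26: 37 each (2 lost).
    N1: 60+37 = 97 > 90
    N15: 20+37 = 57 ≤ 110
    N16: 50+37 = 87 ≤ 100
    N26: 20+37 = 57 ≤ 100
Round 2 — N1 trips offline.
  N1 sheds 97 MW to N15: 97 each.
    N15: 57+97 = 154 > 110
Round 3 — N15 trips offline.
  N15 sheds 154 MW to N16, N26: 77 each.
    N16: 87+77 = 164 > 100
    N26: 57+77 = 134 > 100
Round 4 — N16, N26 trip offline.
  N16 sheds 164 MW to N2: 164 each.
    N2: 10+164 = 174 > 60
  N26 sheds 134 MW to N17, N2, N22: 44 each (2 lost).
    N17: 10+44 = 54 ≤ 70
    N2: 174+44 = 218 > 60
    N22: 80+44 = 124 ≤ 160
Round 5 — N2 trips offline.
  N2 sheds 218 MW to N17: 218 each.
    N17: 54+218 = 272 > 70
Round 6 — N17 trips offline.
  N17 sheds 272 MW to N6: 272 each.
    N6: 50+272 = 322 > 80
Round 7 — N6 trips offline.
  N6 sheds 322 MW: no online neighbours, lost.
No further trips.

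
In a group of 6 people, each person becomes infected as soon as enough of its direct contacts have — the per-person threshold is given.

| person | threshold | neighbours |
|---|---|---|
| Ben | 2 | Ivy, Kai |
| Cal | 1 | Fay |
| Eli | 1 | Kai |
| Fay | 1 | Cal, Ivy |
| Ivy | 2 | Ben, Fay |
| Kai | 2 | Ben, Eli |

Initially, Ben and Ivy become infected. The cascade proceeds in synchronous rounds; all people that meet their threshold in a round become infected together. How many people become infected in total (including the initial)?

4

Round 1 — Ben, Ivy become infected (initial).
Round 2 — checking thresholds:
  Fay: 1 of 2 neighbours ≥ 1, becomes infected.
  Kai: 1 of 2 neighbours < 2, holds.
Round 3 — checking thresholds:
  Cal: 1 of 1 neighbours ≥ 1, becomes infected.
  Kai: 1 of 2 neighbours < 2, holds.
Round 4 — no new infections; cascade stops.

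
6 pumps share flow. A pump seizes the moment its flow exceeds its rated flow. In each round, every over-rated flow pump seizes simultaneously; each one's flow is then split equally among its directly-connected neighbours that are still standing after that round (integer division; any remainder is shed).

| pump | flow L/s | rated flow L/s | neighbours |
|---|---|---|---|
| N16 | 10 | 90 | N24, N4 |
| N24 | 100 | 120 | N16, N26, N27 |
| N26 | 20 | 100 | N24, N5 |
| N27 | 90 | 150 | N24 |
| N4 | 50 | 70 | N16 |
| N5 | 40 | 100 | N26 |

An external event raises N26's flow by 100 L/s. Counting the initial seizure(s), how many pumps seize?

Round 1 — N26 at 120 > 100. N26 seizes.
  N26 sheds 120 L/s to N24, N5: 60 each.
    N24: 100+60 = 160 > 120
    N5: 40+60 = 100 ≤ 100
Round 2 — N24 seizes.
  N24 sheds 160 L/s to N16, N27: 80 each.
    N16: 10+80 = 90 ≤ 90
    N27: 90+80 = 170 > 150
Round 3 — N27 seizes.
  N27 sheds 170 L/s: no online neighbours, lost.
No further seizures.

3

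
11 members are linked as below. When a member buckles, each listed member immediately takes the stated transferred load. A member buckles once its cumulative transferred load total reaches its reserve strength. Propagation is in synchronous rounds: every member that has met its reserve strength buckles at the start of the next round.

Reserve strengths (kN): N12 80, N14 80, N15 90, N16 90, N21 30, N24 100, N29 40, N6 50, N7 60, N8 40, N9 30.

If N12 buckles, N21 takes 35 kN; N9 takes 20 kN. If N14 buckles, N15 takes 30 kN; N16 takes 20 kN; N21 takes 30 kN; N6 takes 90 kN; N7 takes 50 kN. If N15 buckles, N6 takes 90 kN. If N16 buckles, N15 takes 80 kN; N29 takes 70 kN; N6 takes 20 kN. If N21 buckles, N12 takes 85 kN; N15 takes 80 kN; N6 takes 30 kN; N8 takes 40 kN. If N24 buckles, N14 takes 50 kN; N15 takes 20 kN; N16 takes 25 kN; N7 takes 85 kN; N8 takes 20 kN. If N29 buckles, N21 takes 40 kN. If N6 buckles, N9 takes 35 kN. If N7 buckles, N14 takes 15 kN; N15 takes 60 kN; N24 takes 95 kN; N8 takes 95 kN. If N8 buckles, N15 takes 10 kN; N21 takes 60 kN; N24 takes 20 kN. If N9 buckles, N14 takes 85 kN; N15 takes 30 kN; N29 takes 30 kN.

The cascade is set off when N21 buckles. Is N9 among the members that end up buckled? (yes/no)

yes

Round 1 — N21 buckles (initial).
  N12: +85 → 85 ≥ 80
  N15: +80 → 80 < 90
  N6: +30 → 30 < 50
  N8: +40 → 40 ≥ 40
Round 2 — N12, N8 buckle.
  N15: +10 → 90 ≥ 90
  N24: +20 → 20 < 100
  N9: +20 → 20 < 30
Round 3 — N15 buckles.
  N6: +90 → 120 ≥ 50
Round 4 — N6 buckles.
  N9: +35 → 55 ≥ 30
Round 5 — N9 buckles.
  N14: +85 → 85 ≥ 80
  N29: +30 → 30 < 40
Round 6 — N14 buckles.
  N16: +20 → 20 < 90
  N7: +50 → 50 < 60
No further bucklings.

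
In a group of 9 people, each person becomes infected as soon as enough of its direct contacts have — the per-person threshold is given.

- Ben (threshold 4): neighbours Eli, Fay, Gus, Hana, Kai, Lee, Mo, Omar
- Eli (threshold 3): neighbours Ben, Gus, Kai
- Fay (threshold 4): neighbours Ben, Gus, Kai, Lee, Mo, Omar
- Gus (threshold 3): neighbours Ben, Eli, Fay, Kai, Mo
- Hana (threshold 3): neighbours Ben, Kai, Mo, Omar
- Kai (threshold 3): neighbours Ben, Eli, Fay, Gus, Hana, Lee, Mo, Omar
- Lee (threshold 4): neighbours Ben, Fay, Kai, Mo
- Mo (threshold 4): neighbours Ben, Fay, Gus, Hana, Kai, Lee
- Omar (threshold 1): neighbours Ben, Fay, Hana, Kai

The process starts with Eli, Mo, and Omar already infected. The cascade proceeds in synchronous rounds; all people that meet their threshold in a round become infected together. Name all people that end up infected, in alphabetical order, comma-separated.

Round 1 — Eli, Mo, Omar become infected (initial).
Round 2 — checking thresholds:
  Ben: 3 of 8 neighbours < 4, holds.
  Fay: 2 of 6 neighbours < 4, holds.
  Gus: 2 of 5 neighbours < 3, holds.
  Hana: 2 of 4 neighbours < 3, holds.
  Kai: 3 of 8 neighbours ≥ 3, becomes infected.
  Lee: 1 of 4 neighbours < 4, holds.
Round 3 — checking thresholds:
  Ben: 4 of 8 neighbours ≥ 4, becomes infected.
  Fay: 3 of 6 neighbours < 4, holds.
  Gus: 3 of 5 neighbours ≥ 3, becomes infected.
  Hana: 3 of 4 neighbours ≥ 3, becomes infected.
  Lee: 2 of 4 neighbours < 4, holds.
Round 4 — checking thresholds:
  Fay: 5 of 6 neighbours ≥ 4, becomes infected.
  Lee: 3 of 4 neighbours < 4, holds.
Round 5 — checking thresholds:
  Lee: 4 of 4 neighbours ≥ 4, becomes infected.
Round 6 — no new infections; cascade stops.

Ben, Eli, Fay, Gus, Hana, Kai, Lee, Mo, Omar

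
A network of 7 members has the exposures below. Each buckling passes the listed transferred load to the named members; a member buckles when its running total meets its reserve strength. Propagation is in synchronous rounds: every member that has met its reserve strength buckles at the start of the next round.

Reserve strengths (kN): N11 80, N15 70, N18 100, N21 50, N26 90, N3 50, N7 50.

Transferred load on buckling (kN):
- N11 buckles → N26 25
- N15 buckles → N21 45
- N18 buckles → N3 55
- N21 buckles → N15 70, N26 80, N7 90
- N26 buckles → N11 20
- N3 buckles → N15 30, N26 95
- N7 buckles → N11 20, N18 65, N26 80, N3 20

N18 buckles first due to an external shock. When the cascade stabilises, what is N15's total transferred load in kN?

Round 1 — N18 buckles (initial).
  N3: +55 → 55 ≥ 50
Round 2 — N3 buckles.
  N15: +30 → 30 < 70
  N26: +95 → 95 ≥ 90
Round 3 — N26 buckles.
  N11: +20 → 20 < 80
No further bucklings.

30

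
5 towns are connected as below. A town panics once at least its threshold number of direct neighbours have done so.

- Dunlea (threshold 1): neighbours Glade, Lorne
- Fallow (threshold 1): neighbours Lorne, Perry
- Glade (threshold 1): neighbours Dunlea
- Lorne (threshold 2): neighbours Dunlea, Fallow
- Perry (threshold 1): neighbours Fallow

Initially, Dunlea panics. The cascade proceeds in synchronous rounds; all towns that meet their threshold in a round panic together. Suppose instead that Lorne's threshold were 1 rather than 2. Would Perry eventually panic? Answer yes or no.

yes

With Lorne's threshold at 1:
Round 1 — Dunlea panics (initial).
Round 2 — checking thresholds:
  Glade: 1 of 1 neighbours ≥ 1, panics.
  Lorne: 1 of 2 neighbours ≥ 1, panics.
Round 3 — checking thresholds:
  Fallow: 1 of 2 neighbours ≥ 1, panics.
Round 4 — checking thresholds:
  Perry: 1 of 1 neighbours ≥ 1, panics.
Round 5 — no new panics; cascade stops.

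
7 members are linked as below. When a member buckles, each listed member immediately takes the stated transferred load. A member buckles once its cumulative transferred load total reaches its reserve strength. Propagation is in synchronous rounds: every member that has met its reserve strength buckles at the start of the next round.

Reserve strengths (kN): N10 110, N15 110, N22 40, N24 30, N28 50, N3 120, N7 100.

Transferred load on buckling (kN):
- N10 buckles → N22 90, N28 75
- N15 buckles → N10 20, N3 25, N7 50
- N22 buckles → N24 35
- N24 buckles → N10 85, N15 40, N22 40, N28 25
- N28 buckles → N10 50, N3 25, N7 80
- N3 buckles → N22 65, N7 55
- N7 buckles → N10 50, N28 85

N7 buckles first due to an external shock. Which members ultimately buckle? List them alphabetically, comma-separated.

N28, N7

Round 1 — N7 buckles (initial).
  N10: +50 → 50 < 110
  N28: +85 → 85 ≥ 50
Round 2 — N28 buckles.
  N10: +50 → 100 < 110
  N3: +25 → 25 < 120
No further bucklings.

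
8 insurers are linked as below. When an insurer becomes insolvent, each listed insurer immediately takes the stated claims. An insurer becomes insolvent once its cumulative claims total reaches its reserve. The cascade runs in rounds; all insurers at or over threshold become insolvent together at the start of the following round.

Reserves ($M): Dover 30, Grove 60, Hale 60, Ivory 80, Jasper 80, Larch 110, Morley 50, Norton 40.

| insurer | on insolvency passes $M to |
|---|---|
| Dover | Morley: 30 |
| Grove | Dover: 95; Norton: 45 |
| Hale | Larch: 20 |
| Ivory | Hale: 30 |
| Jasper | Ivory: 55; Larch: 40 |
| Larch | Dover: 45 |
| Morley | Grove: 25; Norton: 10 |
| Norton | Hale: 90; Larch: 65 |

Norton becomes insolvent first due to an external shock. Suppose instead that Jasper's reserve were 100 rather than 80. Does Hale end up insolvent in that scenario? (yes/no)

yes

With Jasper's reserve at 100:
Round 1 — Norton becomes insolvent (initial).
  Hale: +90 → 90 ≥ 60
  Larch: +65 → 65 < 110
Round 2 — Hale becomes insolvent.
  Larch: +20 → 85 < 110
No further insolvencies.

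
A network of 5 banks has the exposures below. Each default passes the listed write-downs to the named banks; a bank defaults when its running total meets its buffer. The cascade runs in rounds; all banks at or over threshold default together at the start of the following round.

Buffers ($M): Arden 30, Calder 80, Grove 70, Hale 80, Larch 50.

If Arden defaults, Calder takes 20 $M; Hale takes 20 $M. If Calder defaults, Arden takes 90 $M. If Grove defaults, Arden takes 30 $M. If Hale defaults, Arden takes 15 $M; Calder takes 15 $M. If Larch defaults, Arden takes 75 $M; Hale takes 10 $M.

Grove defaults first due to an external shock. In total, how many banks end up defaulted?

Round 1 — Grove defaults (initial).
  Arden: +30 → 30 ≥ 30
Round 2 — Arden defaults.
  Calder: +20 → 20 < 80
  Hale: +20 → 20 < 80
No further defaults.

2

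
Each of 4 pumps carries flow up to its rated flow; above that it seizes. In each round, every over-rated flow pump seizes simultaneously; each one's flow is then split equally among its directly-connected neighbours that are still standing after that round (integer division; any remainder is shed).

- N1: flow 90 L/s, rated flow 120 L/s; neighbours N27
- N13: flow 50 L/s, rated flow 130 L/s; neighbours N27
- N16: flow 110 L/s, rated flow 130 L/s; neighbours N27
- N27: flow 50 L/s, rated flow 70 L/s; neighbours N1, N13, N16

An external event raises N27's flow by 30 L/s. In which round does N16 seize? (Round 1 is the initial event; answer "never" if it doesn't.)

2

Round 1 — N27 at 80 > 70. N27 seizes.
  N27 sheds 80 L/s to N1, N13, N16: 26 each (2 lost).
    N1: 90+26 = 116 ≤ 120
    N13: 50+26 = 76 ≤ 130
    N16: 110+26 = 136 > 130
Round 2 — N16 seizes.
  N16 sheds 136 L/s: no online neighbours, lost.
No further seizures.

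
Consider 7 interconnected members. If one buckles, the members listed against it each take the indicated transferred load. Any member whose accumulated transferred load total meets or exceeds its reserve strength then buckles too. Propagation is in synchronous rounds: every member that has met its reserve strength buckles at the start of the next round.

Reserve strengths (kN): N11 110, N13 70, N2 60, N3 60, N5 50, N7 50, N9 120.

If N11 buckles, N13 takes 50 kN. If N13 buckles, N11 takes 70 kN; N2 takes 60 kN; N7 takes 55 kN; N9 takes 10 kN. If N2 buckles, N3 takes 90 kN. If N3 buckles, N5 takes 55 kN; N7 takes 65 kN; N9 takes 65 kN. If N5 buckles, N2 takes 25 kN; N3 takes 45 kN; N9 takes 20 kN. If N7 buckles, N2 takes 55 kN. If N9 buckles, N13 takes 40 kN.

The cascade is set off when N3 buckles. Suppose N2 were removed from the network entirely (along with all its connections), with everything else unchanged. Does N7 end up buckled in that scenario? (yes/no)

yes

With N2 removed:
Round 1 — N3 buckles (initial).
  N5: +55 → 55 ≥ 50
  N7: +65 → 65 ≥ 50
  N9: +65 → 65 < 120
Round 2 — N5, N7 buckle.
  N9: +20 → 85 < 120
No further bucklings.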